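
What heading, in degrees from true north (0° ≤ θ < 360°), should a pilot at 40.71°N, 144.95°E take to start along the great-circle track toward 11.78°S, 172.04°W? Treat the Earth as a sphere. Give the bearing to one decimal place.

133.0°

Δλ = -172.04 − 144.95 = -316.99°; wrapped into (−180°, 180°]: 43.01°.
θ = atan2( sin Δλ · cos φ₂ , cos φ₁ · sin φ₂ − sin φ₁ · cos φ₂ · cos Δλ )
  = atan2(0.66776, -0.62164) = 132.952° → normalised to [0°, 360°): 132.952°.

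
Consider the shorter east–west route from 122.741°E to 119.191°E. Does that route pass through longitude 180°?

Signed shortest Δλ = ((119.191 − 122.741 + 180) mod 360) − 180 = -3.55°.
Going west by 3.55° from +122.741° reaches +119.191° without touching 180°.

No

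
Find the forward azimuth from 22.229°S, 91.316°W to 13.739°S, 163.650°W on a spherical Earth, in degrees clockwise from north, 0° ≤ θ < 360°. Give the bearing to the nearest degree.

263°

Δλ = -163.650 − -91.316 = -72.334°.
θ = atan2( sin Δλ · cos φ₂ , cos φ₁ · sin φ₂ − sin φ₁ · cos φ₂ · cos Δλ )
  = atan2(-0.92558, -0.10833) = -96.675° → normalised to [0°, 360°): 263.325°.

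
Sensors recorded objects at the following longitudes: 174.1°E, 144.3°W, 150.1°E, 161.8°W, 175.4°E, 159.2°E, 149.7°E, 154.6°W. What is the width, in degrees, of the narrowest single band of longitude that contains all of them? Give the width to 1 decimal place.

66.0°

Sort the longitudes: -161.8°, -154.6°, -144.3°, +149.7°, +150.1°, +159.2°, +174.1°, +175.4°.
Eastward gaps between consecutive values (wrapping around): 7.2°, 10.3°, 294.0°, 0.4°, 9.1°, 14.9°, 1.3°, 22.8°.
Largest gap = 294.0° ⇒ minimal covering band is its complement: 360° − 294.0° = 66.0°.
Band runs from +149.7° eastward to -144.3°, crossing the antimeridian.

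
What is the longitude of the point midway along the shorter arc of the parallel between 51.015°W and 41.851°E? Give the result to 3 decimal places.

4.582°W

Signed shortest Δλ from -51.015° to +41.851° is +92.866°.
Midpoint longitude = -51.015° + (+92.866°)/2 = -51.015° + 46.433° = -4.582°.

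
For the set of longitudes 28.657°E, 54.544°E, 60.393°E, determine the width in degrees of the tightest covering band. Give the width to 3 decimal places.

Sort the longitudes: +28.657°, +54.544°, +60.393°.
Eastward gaps between consecutive values (wrapping around): 25.887°, 5.849°, 328.264°.
Largest gap = 328.264° ⇒ minimal covering band is its complement: 360° − 328.264° = 31.736°.
Band runs from +28.657° eastward to +60.393°.

31.736°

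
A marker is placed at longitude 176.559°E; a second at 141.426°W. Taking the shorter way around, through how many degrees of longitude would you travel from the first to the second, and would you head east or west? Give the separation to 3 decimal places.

Raw difference: -141.426 − 176.559 = -317.985°.
Normalise into (−180°, 180°]: -317.985° + 360° = 42.015°.
Positive ⇒ the second point lies to the east; separation 42.015°.

42.015° east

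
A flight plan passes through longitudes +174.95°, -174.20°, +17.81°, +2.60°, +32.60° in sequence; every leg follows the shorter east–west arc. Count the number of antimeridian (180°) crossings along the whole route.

2

Leg 1: +174.95° → -174.20°, shortest Δλ = 10.85° (east) — crosses 180°.
Leg 2: -174.20° → +17.81°, shortest Δλ = -167.99° (west) — crosses 180°.
Leg 3: +17.81° → +2.60°, shortest Δλ = -15.21° (west) — does not cross 180°.
Leg 4: +2.60° → +32.60°, shortest Δλ = 30.0° (east) — does not cross 180°.
Total crossings: 2.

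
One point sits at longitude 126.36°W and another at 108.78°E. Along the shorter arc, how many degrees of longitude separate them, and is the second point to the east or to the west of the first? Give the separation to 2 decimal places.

124.86° west

Raw difference: 108.78 − -126.36 = 235.14°.
Normalise into (−180°, 180°]: 235.14° − 360° = -124.86°.
Negative ⇒ the second point lies to the west; separation 124.86°.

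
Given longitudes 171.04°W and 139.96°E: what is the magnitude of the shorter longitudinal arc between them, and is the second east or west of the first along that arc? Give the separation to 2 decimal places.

49.00° west

Raw difference: 139.96 − -171.04 = 311.0°.
Normalise into (−180°, 180°]: 311.0° − 360° = -49.0°.
Negative ⇒ the second point lies to the west; separation 49.00°.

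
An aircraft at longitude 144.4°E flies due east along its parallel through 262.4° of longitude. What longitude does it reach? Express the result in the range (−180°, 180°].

46.8°E

Start at +144.4°; shift +262.4° → +406.8°.
+406.8° lies outside (−180°, 180°]; subtract 360° → +46.8°.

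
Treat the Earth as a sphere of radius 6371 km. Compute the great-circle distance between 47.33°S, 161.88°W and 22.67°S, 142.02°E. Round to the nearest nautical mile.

Δλ = 142.02 − -161.88 = 303.90°; wrapped into (−180°, 180°]: -56.10°.
Δφ = -22.67 − -47.33 = 24.66°.
a = sin²(Δφ/2) + cos φ₁ · cos φ₂ · sin²(Δλ/2) = 0.183895.
c = 2·atan2(√a, √(1−a)) = 0.88640 rad → d = 6371·c ≈ 5647.22 km ≈ 3049.26 nmi.

3049 nmi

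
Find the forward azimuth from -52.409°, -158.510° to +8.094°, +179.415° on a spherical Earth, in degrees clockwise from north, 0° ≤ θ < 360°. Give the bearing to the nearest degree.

Δλ = 179.415 − -158.510 = 337.925°; wrapped into (−180°, 180°]: -22.075°.
θ = atan2( sin Δλ · cos φ₂ , cos φ₁ · sin φ₂ − sin φ₁ · cos φ₂ · cos Δλ )
  = atan2(-0.37208, 0.81287) = -24.595° → normalised to [0°, 360°): 335.405°.

335°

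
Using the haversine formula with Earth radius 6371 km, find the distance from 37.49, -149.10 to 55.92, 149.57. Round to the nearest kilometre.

4910 km

Δλ = 149.57 − -149.10 = 298.67°; wrapped into (−180°, 180°]: -61.33°.
Δφ = 55.92 − 37.49 = 18.43°.
a = sin²(Δφ/2) + cos φ₁ · cos φ₂ · sin²(Δλ/2) = 0.141297.
c = 2·atan2(√a, √(1−a)) = 0.77072 rad → d = 6371·c ≈ 4910.29 km.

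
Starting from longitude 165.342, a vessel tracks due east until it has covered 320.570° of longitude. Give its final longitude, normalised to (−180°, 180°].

Start at +165.342°; shift +320.570° → +485.912°.
+485.912° lies outside (−180°, 180°]; subtract 360° → +125.912°.

+125.912°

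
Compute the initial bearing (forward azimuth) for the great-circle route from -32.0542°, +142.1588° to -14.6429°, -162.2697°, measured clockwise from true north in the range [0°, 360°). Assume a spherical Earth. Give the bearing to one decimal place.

Δλ = -162.2697 − 142.1588 = -304.4285°; wrapped into (−180°, 180°]: 55.5715°.
θ = atan2( sin Δλ · cos φ₂ , cos φ₁ · sin φ₂ − sin φ₁ · cos φ₂ · cos Δλ )
  = atan2(0.79804, 0.07606) = 84.556° → normalised to [0°, 360°): 84.556°.

84.6°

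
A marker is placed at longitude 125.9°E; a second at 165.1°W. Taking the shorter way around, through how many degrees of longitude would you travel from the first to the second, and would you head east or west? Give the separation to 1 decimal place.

69.0° east

Raw difference: -165.1 − 125.9 = -291.0°.
Normalise into (−180°, 180°]: -291.0° + 360° = 69.0°.
Positive ⇒ the second point lies to the east; separation 69.0°.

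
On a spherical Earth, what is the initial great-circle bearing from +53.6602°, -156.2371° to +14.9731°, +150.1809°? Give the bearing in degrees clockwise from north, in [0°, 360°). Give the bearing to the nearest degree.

Δλ = 150.1809 − -156.2371 = 306.4180°; wrapped into (−180°, 180°]: -53.5820°.
θ = atan2( sin Δλ · cos φ₂ , cos φ₁ · sin φ₂ − sin φ₁ · cos φ₂ · cos Δλ )
  = atan2(-0.77739, -0.30888) = -111.669° → normalised to [0°, 360°): 248.331°.

248°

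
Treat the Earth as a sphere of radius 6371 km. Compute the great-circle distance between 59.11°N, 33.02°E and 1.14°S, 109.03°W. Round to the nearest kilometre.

Δλ = -109.03 − 33.02 = -142.05°.
Δφ = -1.14 − 59.11 = -60.25°.
a = sin²(Δφ/2) + cos φ₁ · cos φ₂ · sin²(Δλ/2) = 0.710913.
c = 2·atan2(√a, √(1−a)) = 2.00626 rad → d = 6371·c ≈ 12781.85 km.

12782 km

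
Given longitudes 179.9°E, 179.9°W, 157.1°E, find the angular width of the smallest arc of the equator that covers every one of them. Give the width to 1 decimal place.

Sort the longitudes: -179.9°, +157.1°, +179.9°.
Eastward gaps between consecutive values (wrapping around): 337.0°, 22.8°, 0.2°.
Largest gap = 337.0° ⇒ minimal covering band is its complement: 360° − 337.0° = 23.0°.
Band runs from +157.1° eastward to -179.9°, crossing the antimeridian.

23.0°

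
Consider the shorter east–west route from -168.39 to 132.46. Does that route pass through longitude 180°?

Yes

Naïve |132.46 − -168.39| = 300.85° > 180°, so the shorter arc goes the other way round — across 180°.
Signed shortest Δλ = ((132.46 − -168.39 + 180) mod 360) − 180 = -59.15°.
Going west by 59.15° from -168.39° passes through 180° before reaching +132.46°.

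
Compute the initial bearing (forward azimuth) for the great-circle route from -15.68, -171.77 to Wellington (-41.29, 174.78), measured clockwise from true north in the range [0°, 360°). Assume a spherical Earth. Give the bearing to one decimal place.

Δλ = 174.78 − -171.77 = 346.55°; wrapped into (−180°, 180°]: -13.45°.
θ = atan2( sin Δλ · cos φ₂ , cos φ₁ · sin φ₂ − sin φ₁ · cos φ₂ · cos Δλ )
  = atan2(-0.17477, -0.43781) = -158.239° → normalised to [0°, 360°): 201.761°.

201.8°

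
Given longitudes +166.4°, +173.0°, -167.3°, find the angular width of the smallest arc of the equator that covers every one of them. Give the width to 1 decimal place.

26.3°

Sort the longitudes: -167.3°, +166.4°, +173.0°.
Eastward gaps between consecutive values (wrapping around): 333.7°, 6.6°, 19.7°.
Largest gap = 333.7° ⇒ minimal covering band is its complement: 360° − 333.7° = 26.3°.
Band runs from +166.4° eastward to -167.3°, crossing the antimeridian.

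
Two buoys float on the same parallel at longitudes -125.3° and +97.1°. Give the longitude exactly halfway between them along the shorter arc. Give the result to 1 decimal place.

Signed shortest Δλ from -125.3° to +97.1° is -137.6°.
Midpoint longitude = -125.3° + (-137.6°)/2 = -125.3° − 68.8° = -194.1°.
Normalise into (−180°, 180°]: +165.9°.
(The naïve average (-125.3 + +97.1)/2 = -14.1° is on the wrong side of the globe.)

+165.9°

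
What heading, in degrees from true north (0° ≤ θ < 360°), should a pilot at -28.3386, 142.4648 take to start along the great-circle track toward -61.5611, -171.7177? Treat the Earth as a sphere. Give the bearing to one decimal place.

151.0°

Δλ = -171.7177 − 142.4648 = -314.1825°; wrapped into (−180°, 180°]: 45.8175°.
θ = atan2( sin Δλ · cos φ₂ , cos φ₁ · sin φ₂ − sin φ₁ · cos φ₂ · cos Δλ )
  = atan2(0.34151, -0.61640) = 151.012° → normalised to [0°, 360°): 151.012°.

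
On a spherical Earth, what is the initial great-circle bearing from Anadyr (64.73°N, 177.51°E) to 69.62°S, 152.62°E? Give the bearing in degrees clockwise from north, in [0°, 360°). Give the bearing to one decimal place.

192.1°

Δλ = 152.62 − 177.51 = -24.89°.
θ = atan2( sin Δλ · cos φ₂ , cos φ₁ · sin φ₂ − sin φ₁ · cos φ₂ · cos Δλ )
  = atan2(-0.14657, -0.68583) = -167.937° → normalised to [0°, 360°): 192.063°.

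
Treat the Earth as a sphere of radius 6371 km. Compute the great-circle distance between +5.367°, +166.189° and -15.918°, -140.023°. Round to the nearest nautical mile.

3441 nmi

Δλ = -140.023 − 166.189 = -306.212°; wrapped into (−180°, 180°]: 53.788°.
Δφ = -15.918 − 5.367 = -21.285°.
a = sin²(Δφ/2) + cos φ₁ · cos φ₂ · sin²(Δλ/2) = 0.230011.
c = 2·atan2(√a, √(1−a)) = 1.00039 rad → d = 6371·c ≈ 6373.46 km ≈ 3441.39 nmi.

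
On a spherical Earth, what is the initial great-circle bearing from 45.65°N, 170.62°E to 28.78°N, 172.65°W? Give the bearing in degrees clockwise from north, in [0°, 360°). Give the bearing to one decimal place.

Δλ = -172.65 − 170.62 = -343.27°; wrapped into (−180°, 180°]: 16.73°.
θ = atan2( sin Δλ · cos φ₂ , cos φ₁ · sin φ₂ − sin φ₁ · cos φ₂ · cos Δλ )
  = atan2(0.25230, -0.26367) = 136.262° → normalised to [0°, 360°): 136.262°.

136.3°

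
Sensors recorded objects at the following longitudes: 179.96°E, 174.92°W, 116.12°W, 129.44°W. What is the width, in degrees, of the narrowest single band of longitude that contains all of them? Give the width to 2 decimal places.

63.92°

Sort the longitudes: -174.92°, -129.44°, -116.12°, +179.96°.
Eastward gaps between consecutive values (wrapping around): 45.48°, 13.32°, 296.08°, 5.12°.
Largest gap = 296.08° ⇒ minimal covering band is its complement: 360° − 296.08° = 63.92°.
Band runs from +179.96° eastward to -116.12°, crossing the antimeridian.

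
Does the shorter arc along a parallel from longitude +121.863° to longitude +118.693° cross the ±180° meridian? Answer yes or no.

Signed shortest Δλ = ((118.693 − 121.863 + 180) mod 360) − 180 = -3.17°.
Going west by 3.17° from +121.863° reaches +118.693° without touching 180°.

No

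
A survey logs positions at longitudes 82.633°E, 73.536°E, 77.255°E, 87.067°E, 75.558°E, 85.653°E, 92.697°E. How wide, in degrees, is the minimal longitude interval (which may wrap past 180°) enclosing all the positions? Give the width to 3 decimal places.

19.161°

Sort the longitudes: +73.536°, +75.558°, +77.255°, +82.633°, +85.653°, +87.067°, +92.697°.
Eastward gaps between consecutive values (wrapping around): 2.022°, 1.697°, 5.378°, 3.020°, 1.414°, 5.630°, 340.839°.
Largest gap = 340.839° ⇒ minimal covering band is its complement: 360° − 340.839° = 19.161°.
Band runs from +73.536° eastward to +92.697°.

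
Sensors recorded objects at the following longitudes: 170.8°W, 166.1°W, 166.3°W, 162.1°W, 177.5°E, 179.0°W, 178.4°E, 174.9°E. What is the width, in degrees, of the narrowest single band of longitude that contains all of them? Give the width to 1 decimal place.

23.0°

Sort the longitudes: -179.0°, -170.8°, -166.3°, -166.1°, -162.1°, +174.9°, +177.5°, +178.4°.
Eastward gaps between consecutive values (wrapping around): 8.2°, 4.5°, 0.2°, 4.0°, 337.0°, 2.6°, 0.9°, 2.6°.
Largest gap = 337.0° ⇒ minimal covering band is its complement: 360° − 337.0° = 23.0°.
Band runs from +174.9° eastward to -162.1°, crossing the antimeridian.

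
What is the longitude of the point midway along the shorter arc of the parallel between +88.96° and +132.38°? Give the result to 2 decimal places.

+110.67°

Signed shortest Δλ from +88.96° to +132.38° is +43.42°.
Midpoint longitude = +88.96° + (+43.42°)/2 = +88.96° + 21.71° = +110.67°.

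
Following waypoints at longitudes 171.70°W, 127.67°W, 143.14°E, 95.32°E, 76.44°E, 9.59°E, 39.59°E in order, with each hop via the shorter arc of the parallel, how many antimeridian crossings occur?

1

Leg 1: -171.70° → -127.67°, shortest Δλ = 44.03° (east) — does not cross 180°.
Leg 2: -127.67° → +143.14°, shortest Δλ = -89.19° (west) — crosses 180°.
Leg 3: +143.14° → +95.32°, shortest Δλ = -47.82° (west) — does not cross 180°.
Leg 4: +95.32° → +76.44°, shortest Δλ = -18.88° (west) — does not cross 180°.
Leg 5: +76.44° → +9.59°, shortest Δλ = -66.85° (west) — does not cross 180°.
Leg 6: +9.59° → +39.59°, shortest Δλ = 30.0° (east) — does not cross 180°.
Total crossings: 1.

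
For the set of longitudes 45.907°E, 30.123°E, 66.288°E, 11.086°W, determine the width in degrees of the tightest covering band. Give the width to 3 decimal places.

Sort the longitudes: -11.086°, +30.123°, +45.907°, +66.288°.
Eastward gaps between consecutive values (wrapping around): 41.209°, 15.784°, 20.381°, 282.626°.
Largest gap = 282.626° ⇒ minimal covering band is its complement: 360° − 282.626° = 77.374°.
Band runs from -11.086° eastward to +66.288°.

77.374°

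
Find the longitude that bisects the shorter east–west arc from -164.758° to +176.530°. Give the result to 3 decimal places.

Signed shortest Δλ from -164.758° to +176.530° is -18.712°.
Midpoint longitude = -164.758° + (-18.712°)/2 = -164.758° − 9.356° = -174.114°.
(The naïve average (-164.758 + +176.530)/2 = 5.886° is on the wrong side of the globe.)

-174.114°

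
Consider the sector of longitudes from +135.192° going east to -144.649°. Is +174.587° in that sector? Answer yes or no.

Yes

Band width going east from +135.192° to -144.649°: ((-144.649 − 135.192) mod 360) = 80.159°.
Offset of +174.587° east of the west edge: ((174.587 − 135.192) mod 360) = 39.395°.
39.395° ≤ 80.159° ⇒ inside.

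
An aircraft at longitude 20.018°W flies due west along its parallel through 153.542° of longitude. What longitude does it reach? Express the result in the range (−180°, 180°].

Start at -20.018°; shift −153.542° → -173.560°.
-173.560° already lies in (−180°, 180°].

173.560°W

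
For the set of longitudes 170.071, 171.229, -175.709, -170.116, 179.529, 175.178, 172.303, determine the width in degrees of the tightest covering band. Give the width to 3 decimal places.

19.813°

Sort the longitudes: -175.709°, -170.116°, +170.071°, +171.229°, +172.303°, +175.178°, +179.529°.
Eastward gaps between consecutive values (wrapping around): 5.593°, 340.187°, 1.158°, 1.074°, 2.875°, 4.351°, 4.762°.
Largest gap = 340.187° ⇒ minimal covering band is its complement: 360° − 340.187° = 19.813°.
Band runs from +170.071° eastward to -170.116°, crossing the antimeridian.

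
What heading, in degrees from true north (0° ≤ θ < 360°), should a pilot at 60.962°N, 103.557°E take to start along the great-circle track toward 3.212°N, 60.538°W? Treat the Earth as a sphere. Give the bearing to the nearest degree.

Δλ = -60.538 − 103.557 = -164.095°.
θ = atan2( sin Δλ · cos φ₂ , cos φ₁ · sin φ₂ − sin φ₁ · cos φ₂ · cos Δλ )
  = atan2(-0.27361, 0.86670) = -17.521° → normalised to [0°, 360°): 342.479°.

342°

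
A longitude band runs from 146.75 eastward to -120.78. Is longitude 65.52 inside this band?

Band width going east from +146.75° to -120.78°: ((-120.78 − 146.75) mod 360) = 92.47°.
Offset of +65.52° east of the west edge: ((65.52 − 146.75) mod 360) = 278.77°.
278.77° > 92.47° ⇒ outside.

No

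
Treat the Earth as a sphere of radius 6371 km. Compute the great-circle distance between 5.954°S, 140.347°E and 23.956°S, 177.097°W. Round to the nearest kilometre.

4963 km

Δλ = -177.097 − 140.347 = -317.444°; wrapped into (−180°, 180°]: 42.556°.
Δφ = -23.956 − -5.954 = -18.002°.
a = sin²(Δφ/2) + cos φ₁ · cos φ₂ · sin²(Δλ/2) = 0.144175.
c = 2·atan2(√a, √(1−a)) = 0.77895 rad → d = 6371·c ≈ 4962.71 km.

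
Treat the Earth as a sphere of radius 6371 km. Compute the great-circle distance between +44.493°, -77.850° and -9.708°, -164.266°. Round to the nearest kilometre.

Δλ = -164.266 − -77.850 = -86.416°.
Δφ = -9.708 − 44.493 = -54.201°.
a = sin²(Δφ/2) + cos φ₁ · cos φ₂ · sin²(Δλ/2) = 0.537112.
c = 2·atan2(√a, √(1−a)) = 1.64509 rad → d = 6371·c ≈ 10480.86 km.

10481 km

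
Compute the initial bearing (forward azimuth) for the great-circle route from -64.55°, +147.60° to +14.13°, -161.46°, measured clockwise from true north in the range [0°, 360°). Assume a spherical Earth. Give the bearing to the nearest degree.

49°

Δλ = -161.46 − 147.60 = -309.06°; wrapped into (−180°, 180°]: 50.94°.
θ = atan2( sin Δλ · cos φ₂ , cos φ₁ · sin φ₂ − sin φ₁ · cos φ₂ · cos Δλ )
  = atan2(0.75299, 0.65668) = 48.909° → normalised to [0°, 360°): 48.909°.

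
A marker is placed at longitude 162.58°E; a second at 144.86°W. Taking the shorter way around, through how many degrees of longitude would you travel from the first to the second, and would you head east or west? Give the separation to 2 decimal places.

Raw difference: -144.86 − 162.58 = -307.44°.
Normalise into (−180°, 180°]: -307.44° + 360° = 52.56°.
Positive ⇒ the second point lies to the east; separation 52.56°.

52.56° east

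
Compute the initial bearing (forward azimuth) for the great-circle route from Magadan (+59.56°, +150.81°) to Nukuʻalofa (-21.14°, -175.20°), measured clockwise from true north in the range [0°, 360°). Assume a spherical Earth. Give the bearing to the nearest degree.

148°

Δλ = -175.20 − 150.81 = -326.01°; wrapped into (−180°, 180°]: 33.99°.
θ = atan2( sin Δλ · cos φ₂ , cos φ₁ · sin φ₂ − sin φ₁ · cos φ₂ · cos Δλ )
  = atan2(0.52143, -0.84946) = 148.457° → normalised to [0°, 360°): 148.457°.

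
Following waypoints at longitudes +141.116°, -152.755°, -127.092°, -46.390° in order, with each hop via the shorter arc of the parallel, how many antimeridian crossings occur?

1

Leg 1: +141.116° → -152.755°, shortest Δλ = 66.129° (east) — crosses 180°.
Leg 2: -152.755° → -127.092°, shortest Δλ = 25.663° (east) — does not cross 180°.
Leg 3: -127.092° → -46.390°, shortest Δλ = 80.702° (east) — does not cross 180°.
Total crossings: 1.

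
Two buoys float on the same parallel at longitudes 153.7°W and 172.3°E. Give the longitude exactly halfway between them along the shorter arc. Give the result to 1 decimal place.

170.7°W

Signed shortest Δλ from -153.7° to +172.3° is -34.0°.
Midpoint longitude = -153.7° + (-34.0°)/2 = -153.7° − 17.0° = -170.7°.
(The naïve average (-153.7 + +172.3)/2 = 9.3° is on the wrong side of the globe.)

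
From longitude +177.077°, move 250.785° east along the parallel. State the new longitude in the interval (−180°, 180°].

Start at +177.077°; shift +250.785° → +427.862°.
+427.862° lies outside (−180°, 180°]; subtract 360° → +67.862°.

+67.862°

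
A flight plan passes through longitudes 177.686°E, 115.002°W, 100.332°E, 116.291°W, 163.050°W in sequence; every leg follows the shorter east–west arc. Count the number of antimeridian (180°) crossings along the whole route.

3

Leg 1: +177.686° → -115.002°, shortest Δλ = 67.312° (east) — crosses 180°.
Leg 2: -115.002° → +100.332°, shortest Δλ = -144.666° (west) — crosses 180°.
Leg 3: +100.332° → -116.291°, shortest Δλ = 143.377° (east) — crosses 180°.
Leg 4: -116.291° → -163.050°, shortest Δλ = -46.759° (west) — does not cross 180°.
Total crossings: 3.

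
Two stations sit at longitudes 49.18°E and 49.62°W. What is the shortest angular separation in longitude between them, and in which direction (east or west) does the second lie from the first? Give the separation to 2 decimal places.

Raw difference: -49.62 − 49.18 = -98.8°.
Normalise into (−180°, 180°]: -98.8° stays -98.8°.
Negative ⇒ the second point lies to the west; separation 98.80°.

98.80° west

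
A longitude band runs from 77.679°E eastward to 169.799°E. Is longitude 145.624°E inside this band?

Band width going east from +77.679° to +169.799°: ((169.799 − 77.679) mod 360) = 92.120°.
Offset of +145.624° east of the west edge: ((145.624 − 77.679) mod 360) = 67.945°.
67.945° ≤ 92.120° ⇒ inside.

Yes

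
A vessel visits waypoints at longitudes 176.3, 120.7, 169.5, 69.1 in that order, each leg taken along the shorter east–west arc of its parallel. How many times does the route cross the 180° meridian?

0

Leg 1: +176.3° → +120.7°, shortest Δλ = -55.6° (west) — does not cross 180°.
Leg 2: +120.7° → +169.5°, shortest Δλ = 48.8° (east) — does not cross 180°.
Leg 3: +169.5° → +69.1°, shortest Δλ = -100.4° (west) — does not cross 180°.
Total crossings: 0.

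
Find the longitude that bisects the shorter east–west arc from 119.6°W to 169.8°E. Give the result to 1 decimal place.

154.9°W

Signed shortest Δλ from -119.6° to +169.8° is -70.6°.
Midpoint longitude = -119.6° + (-70.6°)/2 = -119.6° − 35.3° = -154.9°.
(The naïve average (-119.6 + +169.8)/2 = 25.1° is on the wrong side of the globe.)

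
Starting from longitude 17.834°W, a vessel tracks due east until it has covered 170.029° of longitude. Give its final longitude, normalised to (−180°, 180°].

Start at -17.834°; shift +170.029° → +152.195°.
+152.195° already lies in (−180°, 180°].

152.195°E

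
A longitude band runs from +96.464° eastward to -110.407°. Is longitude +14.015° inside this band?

Band width going east from +96.464° to -110.407°: ((-110.407 − 96.464) mod 360) = 153.129°.
Offset of +14.015° east of the west edge: ((14.015 − 96.464) mod 360) = 277.551°.
277.551° > 153.129° ⇒ outside.

No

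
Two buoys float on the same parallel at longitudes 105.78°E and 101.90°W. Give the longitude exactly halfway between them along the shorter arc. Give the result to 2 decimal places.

178.06°W

Signed shortest Δλ from +105.78° to -101.90° is +152.32°.
Midpoint longitude = +105.78° + (+152.32°)/2 = +105.78° + 76.16° = +181.94°.
Normalise into (−180°, 180°]: -178.06°.
(The naïve average (+105.78 + -101.90)/2 = 1.94° is on the wrong side of the globe.)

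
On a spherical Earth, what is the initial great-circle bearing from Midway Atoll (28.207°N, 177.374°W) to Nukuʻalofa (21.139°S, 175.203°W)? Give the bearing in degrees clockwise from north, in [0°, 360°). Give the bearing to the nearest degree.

Δλ = -175.203 − -177.374 = 2.171°.
θ = atan2( sin Δλ · cos φ₂ , cos φ₁ · sin φ₂ − sin φ₁ · cos φ₂ · cos Δλ )
  = atan2(0.03533, -0.75834) = 177.332° → normalised to [0°, 360°): 177.332°.

177°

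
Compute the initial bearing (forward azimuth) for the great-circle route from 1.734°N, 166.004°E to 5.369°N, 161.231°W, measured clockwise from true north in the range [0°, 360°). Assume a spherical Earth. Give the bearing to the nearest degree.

Δλ = -161.231 − 166.004 = -327.235°; wrapped into (−180°, 180°]: 32.765°.
θ = atan2( sin Δλ · cos φ₂ , cos φ₁ · sin φ₂ − sin φ₁ · cos φ₂ · cos Δλ )
  = atan2(0.53882, 0.06819) = 82.787° → normalised to [0°, 360°): 82.787°.

83°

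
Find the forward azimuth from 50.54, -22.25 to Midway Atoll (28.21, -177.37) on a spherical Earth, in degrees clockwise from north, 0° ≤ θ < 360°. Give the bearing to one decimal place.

338.0°

Δλ = -177.37 − -22.25 = -155.12°.
θ = atan2( sin Δλ · cos φ₂ , cos φ₁ · sin φ₂ − sin φ₁ · cos φ₂ · cos Δλ )
  = atan2(-0.37075, 0.91764) = -22.000° → normalised to [0°, 360°): 338.000°.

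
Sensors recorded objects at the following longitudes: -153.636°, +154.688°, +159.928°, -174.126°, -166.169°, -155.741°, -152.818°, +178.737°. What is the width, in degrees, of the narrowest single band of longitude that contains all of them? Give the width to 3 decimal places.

Sort the longitudes: -174.126°, -166.169°, -155.741°, -153.636°, -152.818°, +154.688°, +159.928°, +178.737°.
Eastward gaps between consecutive values (wrapping around): 7.957°, 10.428°, 2.105°, 0.818°, 307.506°, 5.240°, 18.809°, 7.137°.
Largest gap = 307.506° ⇒ minimal covering band is its complement: 360° − 307.506° = 52.494°.
Band runs from +154.688° eastward to -152.818°, crossing the antimeridian.

52.494°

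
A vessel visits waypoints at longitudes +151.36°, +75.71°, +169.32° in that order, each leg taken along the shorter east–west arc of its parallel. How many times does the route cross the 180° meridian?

Leg 1: +151.36° → +75.71°, shortest Δλ = -75.65° (west) — does not cross 180°.
Leg 2: +75.71° → +169.32°, shortest Δλ = 93.61° (east) — does not cross 180°.
Total crossings: 0.

0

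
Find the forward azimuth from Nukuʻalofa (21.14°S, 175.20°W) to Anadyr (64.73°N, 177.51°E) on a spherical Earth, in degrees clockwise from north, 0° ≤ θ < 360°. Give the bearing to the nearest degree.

Δλ = 177.51 − -175.20 = 352.71°; wrapped into (−180°, 180°]: -7.29°.
θ = atan2( sin Δλ · cos φ₂ , cos φ₁ · sin φ₂ − sin φ₁ · cos φ₂ · cos Δλ )
  = atan2(-0.05417, 0.99616) = -3.113° → normalised to [0°, 360°): 356.887°.

357°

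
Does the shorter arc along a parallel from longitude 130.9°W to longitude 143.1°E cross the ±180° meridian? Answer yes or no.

Naïve |143.1 − -130.9| = 274.0° > 180°, so the shorter arc goes the other way round — across 180°.
Signed shortest Δλ = ((143.1 − -130.9 + 180) mod 360) − 180 = -86.0°.
Going west by 86.0° from -130.9° passes through 180° before reaching +143.1°.

Yes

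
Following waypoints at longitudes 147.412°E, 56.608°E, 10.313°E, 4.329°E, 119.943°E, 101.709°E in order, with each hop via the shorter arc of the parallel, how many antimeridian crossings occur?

0

Leg 1: +147.412° → +56.608°, shortest Δλ = -90.804° (west) — does not cross 180°.
Leg 2: +56.608° → +10.313°, shortest Δλ = -46.295° (west) — does not cross 180°.
Leg 3: +10.313° → +4.329°, shortest Δλ = -5.984° (west) — does not cross 180°.
Leg 4: +4.329° → +119.943°, shortest Δλ = 115.614° (east) — does not cross 180°.
Leg 5: +119.943° → +101.709°, shortest Δλ = -18.234° (west) — does not cross 180°.
Total crossings: 0.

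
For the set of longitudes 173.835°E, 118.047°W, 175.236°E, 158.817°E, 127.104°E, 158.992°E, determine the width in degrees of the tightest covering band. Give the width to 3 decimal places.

114.849°

Sort the longitudes: -118.047°, +127.104°, +158.817°, +158.992°, +173.835°, +175.236°.
Eastward gaps between consecutive values (wrapping around): 245.151°, 31.713°, 0.175°, 14.843°, 1.401°, 66.717°.
Largest gap = 245.151° ⇒ minimal covering band is its complement: 360° − 245.151° = 114.849°.
Band runs from +127.104° eastward to -118.047°, crossing the antimeridian.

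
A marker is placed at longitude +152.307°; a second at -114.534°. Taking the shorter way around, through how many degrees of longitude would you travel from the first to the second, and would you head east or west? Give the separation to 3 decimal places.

Raw difference: -114.534 − 152.307 = -266.841°.
Normalise into (−180°, 180°]: -266.841° + 360° = 93.159°.
Positive ⇒ the second point lies to the east; separation 93.159°.

93.159° east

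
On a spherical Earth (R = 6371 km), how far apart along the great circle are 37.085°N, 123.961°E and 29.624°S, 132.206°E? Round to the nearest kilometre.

7467 km

Δλ = 132.206 − 123.961 = 8.245°.
Δφ = -29.624 − 37.085 = -66.709°.
a = sin²(Δφ/2) + cos φ₁ · cos φ₂ · sin²(Δλ/2) = 0.305883.
c = 2·atan2(√a, √(1−a)) = 1.17208 rad → d = 6371·c ≈ 7467.34 km.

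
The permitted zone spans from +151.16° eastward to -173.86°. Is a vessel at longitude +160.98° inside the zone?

Band width going east from +151.16° to -173.86°: ((-173.86 − 151.16) mod 360) = 34.98°.
Offset of +160.98° east of the west edge: ((160.98 − 151.16) mod 360) = 9.82°.
9.82° ≤ 34.98° ⇒ inside.

Yes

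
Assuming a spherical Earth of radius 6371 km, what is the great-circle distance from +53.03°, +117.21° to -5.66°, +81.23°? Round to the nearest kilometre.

Δλ = 81.23 − 117.21 = -35.98°.
Δφ = -5.66 − 53.03 = -58.69°.
a = sin²(Δφ/2) + cos φ₁ · cos φ₂ · sin²(Δλ/2) = 0.297253.
c = 2·atan2(√a, √(1−a)) = 1.15328 rad → d = 6371·c ≈ 7347.53 km.

7348 km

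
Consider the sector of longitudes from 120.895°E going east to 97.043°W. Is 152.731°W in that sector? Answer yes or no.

Band width going east from +120.895° to -97.043°: ((-97.043 − 120.895) mod 360) = 142.062°.
Offset of -152.731° east of the west edge: ((-152.731 − 120.895) mod 360) = 86.374°.
86.374° ≤ 142.062° ⇒ inside.

Yes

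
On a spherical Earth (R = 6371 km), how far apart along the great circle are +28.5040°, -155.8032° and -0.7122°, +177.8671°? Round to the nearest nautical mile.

Δλ = 177.8671 − -155.8032 = 333.6703°; wrapped into (−180°, 180°]: -26.3297°.
Δφ = -0.7122 − 28.5040 = -29.2162°.
a = sin²(Δφ/2) + cos φ₁ · cos φ₂ · sin²(Δλ/2) = 0.109188.
c = 2·atan2(√a, √(1−a)) = 0.67353 rad → d = 6371·c ≈ 4291.08 km ≈ 2317.00 nmi.

2317 nmi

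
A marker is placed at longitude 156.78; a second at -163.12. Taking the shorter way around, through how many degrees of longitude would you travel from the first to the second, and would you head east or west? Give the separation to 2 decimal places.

40.10° east

Raw difference: -163.12 − 156.78 = -319.9°.
Normalise into (−180°, 180°]: -319.9° + 360° = 40.1°.
Positive ⇒ the second point lies to the east; separation 40.10°.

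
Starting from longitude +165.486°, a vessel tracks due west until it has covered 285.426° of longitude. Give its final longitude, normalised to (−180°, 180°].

-119.940°

Start at +165.486°; shift −285.426° → -119.940°.
-119.940° already lies in (−180°, 180°].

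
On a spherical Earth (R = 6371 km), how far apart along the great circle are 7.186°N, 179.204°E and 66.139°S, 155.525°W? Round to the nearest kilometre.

Δλ = -155.525 − 179.204 = -334.729°; wrapped into (−180°, 180°]: 25.271°.
Δφ = -66.139 − 7.186 = -73.325°.
a = sin²(Δφ/2) + cos φ₁ · cos φ₂ · sin²(Δλ/2) = 0.375733.
c = 2·atan2(√a, √(1−a)) = 1.31963 rad → d = 6371·c ≈ 8407.36 km.

8407 km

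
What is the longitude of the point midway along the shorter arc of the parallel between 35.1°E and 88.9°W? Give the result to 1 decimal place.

Signed shortest Δλ from +35.1° to -88.9° is -124.0°.
Midpoint longitude = +35.1° + (-124.0°)/2 = +35.1° − 62.0° = -26.9°.

26.9°W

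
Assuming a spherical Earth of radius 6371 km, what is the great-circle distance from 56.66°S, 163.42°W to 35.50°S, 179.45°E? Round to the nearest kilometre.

Δλ = 179.45 − -163.42 = 342.87°; wrapped into (−180°, 180°]: -17.13°.
Δφ = -35.50 − -56.66 = 21.16°.
a = sin²(Δφ/2) + cos φ₁ · cos φ₂ · sin²(Δλ/2) = 0.043637.
c = 2·atan2(√a, √(1−a)) = 0.42089 rad → d = 6371·c ≈ 2681.47 km.

2681 km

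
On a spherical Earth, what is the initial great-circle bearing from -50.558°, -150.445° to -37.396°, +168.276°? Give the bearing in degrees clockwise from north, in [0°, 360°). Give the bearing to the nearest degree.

Δλ = 168.276 − -150.445 = 318.721°; wrapped into (−180°, 180°]: -41.279°.
θ = atan2( sin Δλ · cos φ₂ , cos φ₁ · sin φ₂ − sin φ₁ · cos φ₂ · cos Δλ )
  = atan2(-0.52412, 0.07525) = -81.830° → normalised to [0°, 360°): 278.170°.

278°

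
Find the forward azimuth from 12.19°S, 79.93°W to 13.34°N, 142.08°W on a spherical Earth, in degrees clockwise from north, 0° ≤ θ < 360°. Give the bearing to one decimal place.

Δλ = -142.08 − -79.93 = -62.15°.
θ = atan2( sin Δλ · cos φ₂ , cos φ₁ · sin φ₂ − sin φ₁ · cos φ₂ · cos Δλ )
  = atan2(-0.86032, 0.32151) = -69.509° → normalised to [0°, 360°): 290.491°.

290.5°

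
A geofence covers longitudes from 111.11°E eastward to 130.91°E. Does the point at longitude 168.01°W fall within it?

No

Band width going east from +111.11° to +130.91°: ((130.91 − 111.11) mod 360) = 19.80°.
Offset of -168.01° east of the west edge: ((-168.01 − 111.11) mod 360) = 80.88°.
80.88° > 19.80° ⇒ outside.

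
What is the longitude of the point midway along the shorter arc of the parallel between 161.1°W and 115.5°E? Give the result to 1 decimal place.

157.2°E

Signed shortest Δλ from -161.1° to +115.5° is -83.4°.
Midpoint longitude = -161.1° + (-83.4°)/2 = -161.1° − 41.7° = -202.8°.
Normalise into (−180°, 180°]: +157.2°.
(The naïve average (-161.1 + +115.5)/2 = -22.8° is on the wrong side of the globe.)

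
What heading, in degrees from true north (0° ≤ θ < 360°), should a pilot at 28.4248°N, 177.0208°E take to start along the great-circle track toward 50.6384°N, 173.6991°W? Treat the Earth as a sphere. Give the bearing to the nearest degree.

Δλ = -173.6991 − 177.0208 = -350.7199°; wrapped into (−180°, 180°]: 9.2801°.
θ = atan2( sin Δλ · cos φ₂ , cos φ₁ · sin φ₂ − sin φ₁ · cos φ₂ · cos Δλ )
  = atan2(0.10227, 0.38201) = 14.988° → normalised to [0°, 360°): 14.988°.

15°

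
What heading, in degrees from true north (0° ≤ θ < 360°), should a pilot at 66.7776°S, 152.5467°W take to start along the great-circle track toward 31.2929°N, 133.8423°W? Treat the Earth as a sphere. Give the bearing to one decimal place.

16.1°

Δλ = -133.8423 − -152.5467 = 18.7044°.
θ = atan2( sin Δλ · cos φ₂ , cos φ₁ · sin φ₂ − sin φ₁ · cos φ₂ · cos Δλ )
  = atan2(0.27403, 0.94862) = 16.113° → normalised to [0°, 360°): 16.113°.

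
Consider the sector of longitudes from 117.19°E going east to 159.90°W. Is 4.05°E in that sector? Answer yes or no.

No

Band width going east from +117.19° to -159.90°: ((-159.90 − 117.19) mod 360) = 82.91°.
Offset of +4.05° east of the west edge: ((4.05 − 117.19) mod 360) = 246.86°.
246.86° > 82.91° ⇒ outside.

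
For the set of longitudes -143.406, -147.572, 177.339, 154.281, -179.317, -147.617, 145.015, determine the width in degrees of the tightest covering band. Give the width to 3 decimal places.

Sort the longitudes: -179.317°, -147.617°, -147.572°, -143.406°, +145.015°, +154.281°, +177.339°.
Eastward gaps between consecutive values (wrapping around): 31.700°, 0.045°, 4.166°, 288.421°, 9.266°, 23.058°, 3.344°.
Largest gap = 288.421° ⇒ minimal covering band is its complement: 360° − 288.421° = 71.579°.
Band runs from +145.015° eastward to -143.406°, crossing the antimeridian.

71.579°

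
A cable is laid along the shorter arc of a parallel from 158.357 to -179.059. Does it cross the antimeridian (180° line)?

Naïve |-179.059 − 158.357| = 337.416° > 180°, so the shorter arc goes the other way round — across 180°.
Signed shortest Δλ = ((-179.059 − 158.357 + 180) mod 360) − 180 = 22.584°.
Going east by 22.584° from +158.357° passes through 180° before reaching -179.059°.

Yes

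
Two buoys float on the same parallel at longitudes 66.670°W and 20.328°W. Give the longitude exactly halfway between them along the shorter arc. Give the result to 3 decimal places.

Signed shortest Δλ from -66.670° to -20.328° is +46.342°.
Midpoint longitude = -66.670° + (+46.342°)/2 = -66.670° + 23.171° = -43.499°.

43.499°W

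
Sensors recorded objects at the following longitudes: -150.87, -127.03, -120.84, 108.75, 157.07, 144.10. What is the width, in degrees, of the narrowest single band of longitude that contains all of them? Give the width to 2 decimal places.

Sort the longitudes: -150.87°, -127.03°, -120.84°, +108.75°, +144.10°, +157.07°.
Eastward gaps between consecutive values (wrapping around): 23.84°, 6.19°, 229.59°, 35.35°, 12.97°, 52.06°.
Largest gap = 229.59° ⇒ minimal covering band is its complement: 360° − 229.59° = 130.41°.
Band runs from +108.75° eastward to -120.84°, crossing the antimeridian.

130.41°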